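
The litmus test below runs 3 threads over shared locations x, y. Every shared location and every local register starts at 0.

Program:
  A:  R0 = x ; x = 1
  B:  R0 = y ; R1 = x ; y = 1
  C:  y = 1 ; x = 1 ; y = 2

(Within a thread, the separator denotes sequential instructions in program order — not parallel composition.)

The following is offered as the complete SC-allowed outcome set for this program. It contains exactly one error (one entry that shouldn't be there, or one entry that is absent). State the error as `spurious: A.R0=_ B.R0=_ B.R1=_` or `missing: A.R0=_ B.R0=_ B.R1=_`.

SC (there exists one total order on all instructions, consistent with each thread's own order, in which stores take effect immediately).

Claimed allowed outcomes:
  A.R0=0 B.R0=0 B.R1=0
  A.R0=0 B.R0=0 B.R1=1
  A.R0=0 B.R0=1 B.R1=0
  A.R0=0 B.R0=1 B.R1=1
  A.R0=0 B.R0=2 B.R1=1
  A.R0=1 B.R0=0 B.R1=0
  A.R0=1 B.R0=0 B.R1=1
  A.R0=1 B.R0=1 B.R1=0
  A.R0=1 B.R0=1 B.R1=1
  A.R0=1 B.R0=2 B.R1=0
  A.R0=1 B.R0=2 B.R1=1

outcome vector order: (A.R0,B.R0,B.R1)
SC: 10 outcomes — {<0 0 0> <0 0 1> <0 1 0> <0 1 1> <0 2 1> <1 0 0> <1 0 1> <1 1 0> <1 1 1> <1 2 1>}
claimed∖SC = {<1 2 0>}

spurious: A.R0=1 B.R0=2 B.R1=0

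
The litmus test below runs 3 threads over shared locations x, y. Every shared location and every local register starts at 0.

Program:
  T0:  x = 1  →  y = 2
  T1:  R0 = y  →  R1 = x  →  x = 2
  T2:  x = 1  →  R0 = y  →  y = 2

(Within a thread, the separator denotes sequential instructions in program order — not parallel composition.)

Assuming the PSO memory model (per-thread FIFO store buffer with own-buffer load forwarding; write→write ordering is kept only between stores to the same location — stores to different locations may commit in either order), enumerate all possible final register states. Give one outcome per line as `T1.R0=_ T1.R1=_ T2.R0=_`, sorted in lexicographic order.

T1.R0=0 T1.R1=0 T2.R0=0
T1.R0=0 T1.R1=0 T2.R0=2
T1.R0=0 T1.R1=1 T2.R0=0
T1.R0=0 T1.R1=1 T2.R0=2
T1.R0=2 T1.R1=0 T2.R0=0
T1.R0=2 T1.R1=0 T2.R0=2
T1.R0=2 T1.R1=1 T2.R0=0
T1.R0=2 T1.R1=1 T2.R0=2

outcome vector order: (T1.R0,T1.R1,T2.R0)
|PSO outcomes| = 8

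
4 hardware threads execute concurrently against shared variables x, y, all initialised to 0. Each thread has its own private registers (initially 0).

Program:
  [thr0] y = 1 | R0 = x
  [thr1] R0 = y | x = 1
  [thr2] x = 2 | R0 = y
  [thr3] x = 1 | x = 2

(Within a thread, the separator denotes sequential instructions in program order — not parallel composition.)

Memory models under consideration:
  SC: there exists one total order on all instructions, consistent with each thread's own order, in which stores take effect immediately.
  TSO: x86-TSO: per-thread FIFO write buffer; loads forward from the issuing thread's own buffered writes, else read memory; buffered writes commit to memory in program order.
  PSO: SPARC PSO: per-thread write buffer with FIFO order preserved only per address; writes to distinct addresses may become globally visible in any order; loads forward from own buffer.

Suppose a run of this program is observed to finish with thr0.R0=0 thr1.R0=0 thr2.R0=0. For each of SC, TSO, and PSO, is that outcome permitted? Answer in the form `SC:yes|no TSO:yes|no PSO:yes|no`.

SC:no TSO:yes PSO:yes

outcome vector order: (thr0.R0,thr1.R0,thr2.R0)
under SC → (0,0,1), (0,1,1), (1,0,0), (1,0,1), (1,1,0), (1,1,1), (2,0,0), (2,0,1), (2,1,0), (2,1,1)
under TSO → (0,0,0), (0,0,1), (0,1,0), (0,1,1), (1,0,0), (1,0,1), (1,1,0), (1,1,1), (2,0,0), (2,0,1), (2,1,0), (2,1,1)
under PSO → (0,0,0), (0,0,1), (0,1,0), (0,1,1), (1,0,0), (1,0,1), (1,1,0), (1,1,1), (2,0,0), (2,0,1), (2,1,0), (2,1,1)
target (0,0,0) ∈ {TSO,PSO}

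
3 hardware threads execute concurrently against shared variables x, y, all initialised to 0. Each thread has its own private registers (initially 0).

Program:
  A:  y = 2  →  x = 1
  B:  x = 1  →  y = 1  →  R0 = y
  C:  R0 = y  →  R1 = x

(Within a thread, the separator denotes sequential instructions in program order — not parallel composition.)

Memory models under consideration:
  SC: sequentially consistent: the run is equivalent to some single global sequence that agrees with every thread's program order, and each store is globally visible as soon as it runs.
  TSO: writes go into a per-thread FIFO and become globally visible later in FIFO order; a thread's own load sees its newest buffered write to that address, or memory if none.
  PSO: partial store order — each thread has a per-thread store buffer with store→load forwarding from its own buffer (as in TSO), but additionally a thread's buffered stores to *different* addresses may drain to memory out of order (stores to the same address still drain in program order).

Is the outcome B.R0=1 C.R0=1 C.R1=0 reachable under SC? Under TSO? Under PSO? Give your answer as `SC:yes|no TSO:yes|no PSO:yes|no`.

outcome vector order: (B.R0,C.R0,C.R1)
SC: 9 outcomes — {(1,0,0) (1,0,1) (1,1,1) (1,2,0) (1,2,1) (2,0,0) (2,0,1) (2,1,1) (2,2,1)}
TSO: 9 outcomes — {(1,0,0) (1,0,1) (1,1,1) (1,2,0) (1,2,1) (2,0,0) (2,0,1) (2,1,1) (2,2,1)}
PSO: 12 outcomes — {(1,0,0) (1,0,1) (1,1,0) (1,1,1) (1,2,0) (1,2,1) (2,0,0) (2,0,1) (2,1,0) (2,1,1) (2,2,0) (2,2,1)}
target (1,1,0) ∈ {PSO}

SC:no TSO:no PSO:yes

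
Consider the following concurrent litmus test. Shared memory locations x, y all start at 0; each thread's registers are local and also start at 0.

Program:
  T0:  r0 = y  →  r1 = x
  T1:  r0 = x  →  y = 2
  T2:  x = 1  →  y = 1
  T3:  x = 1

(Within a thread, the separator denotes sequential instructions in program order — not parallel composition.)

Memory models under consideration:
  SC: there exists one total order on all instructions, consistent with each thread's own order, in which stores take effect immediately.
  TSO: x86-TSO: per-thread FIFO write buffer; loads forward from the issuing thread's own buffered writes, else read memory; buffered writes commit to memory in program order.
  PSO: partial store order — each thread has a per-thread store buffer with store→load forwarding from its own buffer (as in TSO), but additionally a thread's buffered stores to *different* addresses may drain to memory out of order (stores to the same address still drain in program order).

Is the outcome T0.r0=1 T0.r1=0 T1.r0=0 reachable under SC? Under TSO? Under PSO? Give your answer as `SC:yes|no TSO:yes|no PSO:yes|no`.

SC:no TSO:no PSO:yes

outcome vector order: (T0.r0,T0.r1,T1.r0)
under SC → 0/0/0 0/0/1 0/1/0 0/1/1 1/1/0 1/1/1 2/0/0 2/1/0 2/1/1
under TSO → 0/0/0 0/0/1 0/1/0 0/1/1 1/1/0 1/1/1 2/0/0 2/1/0 2/1/1
under PSO → 0/0/0 0/0/1 0/1/0 0/1/1 1/0/0 1/0/1 1/1/0 1/1/1 2/0/0 2/1/0 2/1/1
target 1/0/0 ∈ {PSO}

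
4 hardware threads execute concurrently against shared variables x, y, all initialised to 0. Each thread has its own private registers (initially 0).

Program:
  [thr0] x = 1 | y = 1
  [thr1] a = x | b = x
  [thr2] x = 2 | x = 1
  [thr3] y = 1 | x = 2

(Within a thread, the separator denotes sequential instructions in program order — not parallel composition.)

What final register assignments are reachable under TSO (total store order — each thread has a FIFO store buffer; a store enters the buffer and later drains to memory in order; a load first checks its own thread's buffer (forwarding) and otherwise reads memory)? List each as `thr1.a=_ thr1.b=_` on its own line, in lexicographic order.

outcome vector order: (thr1.a,thr1.b)
|TSO outcomes| = 7

thr1.a=0 thr1.b=0
thr1.a=0 thr1.b=1
thr1.a=0 thr1.b=2
thr1.a=1 thr1.b=1
thr1.a=1 thr1.b=2
thr1.a=2 thr1.b=1
thr1.a=2 thr1.b=2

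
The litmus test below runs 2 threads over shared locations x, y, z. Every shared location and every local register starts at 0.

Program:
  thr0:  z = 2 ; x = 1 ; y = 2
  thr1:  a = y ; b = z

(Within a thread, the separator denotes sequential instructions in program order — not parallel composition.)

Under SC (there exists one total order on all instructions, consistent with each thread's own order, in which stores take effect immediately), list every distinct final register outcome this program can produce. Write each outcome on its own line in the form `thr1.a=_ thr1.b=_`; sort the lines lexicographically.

thr1.a=0 thr1.b=0
thr1.a=0 thr1.b=2
thr1.a=2 thr1.b=2

outcome vector order: (thr1.a,thr1.b)
|SC outcomes| = 3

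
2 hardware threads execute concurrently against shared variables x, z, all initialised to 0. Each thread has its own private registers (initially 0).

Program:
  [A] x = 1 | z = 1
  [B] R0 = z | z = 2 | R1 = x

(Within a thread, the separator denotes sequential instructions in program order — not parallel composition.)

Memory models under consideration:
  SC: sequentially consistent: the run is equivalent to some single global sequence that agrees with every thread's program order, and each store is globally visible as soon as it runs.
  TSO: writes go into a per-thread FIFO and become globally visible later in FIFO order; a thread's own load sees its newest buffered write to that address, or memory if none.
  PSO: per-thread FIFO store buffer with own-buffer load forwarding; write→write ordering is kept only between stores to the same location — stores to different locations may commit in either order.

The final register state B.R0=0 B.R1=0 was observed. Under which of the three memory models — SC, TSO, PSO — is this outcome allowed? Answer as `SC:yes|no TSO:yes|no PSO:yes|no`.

outcome vector order: (B.R0,B.R1)
SC: 3 outcomes — {(0,0), (0,1), (1,1)}
TSO: 3 outcomes — {(0,0), (0,1), (1,1)}
PSO: 4 outcomes — {(0,0), (0,1), (1,0), (1,1)}
target (0,0) ∈ {SC,TSO,PSO}

SC:yes TSO:yes PSO:yes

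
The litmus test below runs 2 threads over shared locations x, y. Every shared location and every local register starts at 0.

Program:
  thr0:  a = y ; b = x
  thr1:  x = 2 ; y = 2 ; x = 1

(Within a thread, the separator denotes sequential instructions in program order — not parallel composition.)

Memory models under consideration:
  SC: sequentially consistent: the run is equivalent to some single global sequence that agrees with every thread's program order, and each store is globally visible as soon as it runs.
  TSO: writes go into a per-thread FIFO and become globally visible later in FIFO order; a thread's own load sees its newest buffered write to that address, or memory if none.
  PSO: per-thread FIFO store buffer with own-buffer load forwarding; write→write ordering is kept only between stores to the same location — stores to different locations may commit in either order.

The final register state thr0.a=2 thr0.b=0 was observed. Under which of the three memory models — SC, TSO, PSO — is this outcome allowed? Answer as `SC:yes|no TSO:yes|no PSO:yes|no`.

outcome vector order: (thr0.a,thr0.b)
under SC → 0/0; 0/1; 0/2; 2/1; 2/2
under TSO → 0/0; 0/1; 0/2; 2/1; 2/2
under PSO → 0/0; 0/1; 0/2; 2/0; 2/1; 2/2
target 2/0 ∈ {PSO}

SC:no TSO:no PSO:yes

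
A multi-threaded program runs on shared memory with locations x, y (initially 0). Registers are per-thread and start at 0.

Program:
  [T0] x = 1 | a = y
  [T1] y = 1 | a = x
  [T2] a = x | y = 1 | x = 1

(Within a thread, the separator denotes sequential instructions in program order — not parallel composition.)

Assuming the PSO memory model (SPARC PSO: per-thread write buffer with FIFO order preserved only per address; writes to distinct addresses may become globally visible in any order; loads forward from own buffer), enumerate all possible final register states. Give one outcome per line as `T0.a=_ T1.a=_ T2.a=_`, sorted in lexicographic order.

T0.a=0 T1.a=0 T2.a=0
T0.a=0 T1.a=0 T2.a=1
T0.a=0 T1.a=1 T2.a=0
T0.a=0 T1.a=1 T2.a=1
T0.a=1 T1.a=0 T2.a=0
T0.a=1 T1.a=0 T2.a=1
T0.a=1 T1.a=1 T2.a=0
T0.a=1 T1.a=1 T2.a=1

outcome vector order: (T0.a,T1.a,T2.a)
|PSO outcomes| = 8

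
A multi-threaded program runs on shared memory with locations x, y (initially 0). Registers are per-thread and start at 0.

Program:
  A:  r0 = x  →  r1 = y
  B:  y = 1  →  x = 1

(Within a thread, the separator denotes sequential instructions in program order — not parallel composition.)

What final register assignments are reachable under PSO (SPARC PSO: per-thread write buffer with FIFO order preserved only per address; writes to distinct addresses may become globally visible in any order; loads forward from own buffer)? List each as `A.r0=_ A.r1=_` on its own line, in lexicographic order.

outcome vector order: (A.r0,A.r1)
|PSO outcomes| = 4

A.r0=0 A.r1=0
A.r0=0 A.r1=1
A.r0=1 A.r1=0
A.r0=1 A.r1=1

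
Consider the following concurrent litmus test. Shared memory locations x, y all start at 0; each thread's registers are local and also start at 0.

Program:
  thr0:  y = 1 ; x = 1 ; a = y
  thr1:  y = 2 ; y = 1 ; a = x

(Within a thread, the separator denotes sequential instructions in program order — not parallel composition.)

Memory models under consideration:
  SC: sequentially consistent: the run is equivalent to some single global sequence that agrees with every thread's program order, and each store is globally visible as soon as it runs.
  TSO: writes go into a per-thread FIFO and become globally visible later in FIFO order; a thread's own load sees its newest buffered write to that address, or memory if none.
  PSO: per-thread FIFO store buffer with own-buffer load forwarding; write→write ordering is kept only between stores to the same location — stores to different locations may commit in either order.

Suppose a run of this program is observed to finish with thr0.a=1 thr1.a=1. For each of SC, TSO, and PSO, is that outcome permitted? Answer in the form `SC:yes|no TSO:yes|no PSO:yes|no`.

outcome vector order: (thr0.a,thr1.a)
[SC] allowed = {10 11 21}
[TSO] allowed = {10 11 20 21}
[PSO] allowed = {10 11 20 21}
target 11 ∈ {SC,TSO,PSO}

SC:yes TSO:yes PSO:yes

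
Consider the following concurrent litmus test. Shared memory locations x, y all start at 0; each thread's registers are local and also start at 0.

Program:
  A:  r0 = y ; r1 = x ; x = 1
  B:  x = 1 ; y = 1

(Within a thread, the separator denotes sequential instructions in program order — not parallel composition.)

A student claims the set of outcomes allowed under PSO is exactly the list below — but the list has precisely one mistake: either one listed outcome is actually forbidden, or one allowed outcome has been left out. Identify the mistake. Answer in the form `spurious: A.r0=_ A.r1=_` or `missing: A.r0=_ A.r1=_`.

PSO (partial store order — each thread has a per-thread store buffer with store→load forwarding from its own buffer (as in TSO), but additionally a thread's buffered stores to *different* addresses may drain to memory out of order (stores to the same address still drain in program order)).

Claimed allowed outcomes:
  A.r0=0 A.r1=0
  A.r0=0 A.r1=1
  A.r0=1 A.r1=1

outcome vector order: (A.r0,A.r1)
PSO (4): <0 0> <0 1> <1 0> <1 1>
PSO∖claimed = {<1 0>}

missing: A.r0=1 A.r1=0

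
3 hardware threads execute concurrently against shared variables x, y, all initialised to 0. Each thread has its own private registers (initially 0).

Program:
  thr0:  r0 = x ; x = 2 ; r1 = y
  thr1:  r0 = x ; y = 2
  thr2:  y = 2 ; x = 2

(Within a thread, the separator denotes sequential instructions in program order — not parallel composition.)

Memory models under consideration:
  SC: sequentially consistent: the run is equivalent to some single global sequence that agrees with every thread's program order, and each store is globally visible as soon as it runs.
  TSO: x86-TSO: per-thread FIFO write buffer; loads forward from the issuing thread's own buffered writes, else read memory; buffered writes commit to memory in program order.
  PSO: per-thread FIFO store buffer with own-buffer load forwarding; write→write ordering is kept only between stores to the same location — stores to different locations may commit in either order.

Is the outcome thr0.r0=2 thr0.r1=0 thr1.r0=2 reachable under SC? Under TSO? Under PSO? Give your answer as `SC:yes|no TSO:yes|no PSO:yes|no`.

SC:no TSO:no PSO:yes

outcome vector order: (thr0.r0,thr0.r1,thr1.r0)
under SC → (0,0,0) (0,0,2) (0,2,0) (0,2,2) (2,2,0) (2,2,2)
under TSO → (0,0,0) (0,0,2) (0,2,0) (0,2,2) (2,2,0) (2,2,2)
under PSO → (0,0,0) (0,0,2) (0,2,0) (0,2,2) (2,0,0) (2,0,2) (2,2,0) (2,2,2)
target (2,0,2) ∈ {PSO}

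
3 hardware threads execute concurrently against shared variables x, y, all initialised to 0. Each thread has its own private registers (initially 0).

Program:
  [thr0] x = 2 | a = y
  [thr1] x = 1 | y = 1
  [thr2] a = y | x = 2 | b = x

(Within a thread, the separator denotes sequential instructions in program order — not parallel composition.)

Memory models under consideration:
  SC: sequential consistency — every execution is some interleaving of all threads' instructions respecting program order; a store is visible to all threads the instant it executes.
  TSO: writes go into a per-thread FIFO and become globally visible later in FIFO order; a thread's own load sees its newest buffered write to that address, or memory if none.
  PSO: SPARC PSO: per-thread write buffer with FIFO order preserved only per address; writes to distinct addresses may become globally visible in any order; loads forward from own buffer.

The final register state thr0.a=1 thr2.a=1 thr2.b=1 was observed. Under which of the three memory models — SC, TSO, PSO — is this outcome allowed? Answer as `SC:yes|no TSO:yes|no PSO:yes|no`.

SC:no TSO:no PSO:yes

outcome vector order: (thr0.a,thr2.a,thr2.b)
SC (6): 0/0/1, 0/0/2, 0/1/2, 1/0/1, 1/0/2, 1/1/2
TSO (6): 0/0/1, 0/0/2, 0/1/2, 1/0/1, 1/0/2, 1/1/2
PSO (8): 0/0/1, 0/0/2, 0/1/1, 0/1/2, 1/0/1, 1/0/2, 1/1/1, 1/1/2
target 1/1/1 ∈ {PSO}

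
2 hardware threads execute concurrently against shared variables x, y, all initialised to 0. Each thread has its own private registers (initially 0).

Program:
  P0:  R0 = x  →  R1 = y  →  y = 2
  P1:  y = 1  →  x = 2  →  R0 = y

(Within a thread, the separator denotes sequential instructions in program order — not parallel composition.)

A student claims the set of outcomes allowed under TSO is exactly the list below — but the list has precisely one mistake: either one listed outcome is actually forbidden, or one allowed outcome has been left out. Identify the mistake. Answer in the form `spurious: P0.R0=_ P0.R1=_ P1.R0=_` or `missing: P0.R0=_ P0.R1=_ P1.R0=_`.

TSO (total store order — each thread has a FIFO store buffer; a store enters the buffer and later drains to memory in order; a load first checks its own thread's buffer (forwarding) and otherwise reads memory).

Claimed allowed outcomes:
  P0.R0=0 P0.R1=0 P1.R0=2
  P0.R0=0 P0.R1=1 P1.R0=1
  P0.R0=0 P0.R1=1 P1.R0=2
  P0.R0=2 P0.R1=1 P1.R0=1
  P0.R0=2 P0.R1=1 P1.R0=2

outcome vector order: (P0.R0,P0.R1,P1.R0)
under TSO → 001, 002, 011, 012, 211, 212
TSO∖claimed = {001}

missing: P0.R0=0 P0.R1=0 P1.R0=1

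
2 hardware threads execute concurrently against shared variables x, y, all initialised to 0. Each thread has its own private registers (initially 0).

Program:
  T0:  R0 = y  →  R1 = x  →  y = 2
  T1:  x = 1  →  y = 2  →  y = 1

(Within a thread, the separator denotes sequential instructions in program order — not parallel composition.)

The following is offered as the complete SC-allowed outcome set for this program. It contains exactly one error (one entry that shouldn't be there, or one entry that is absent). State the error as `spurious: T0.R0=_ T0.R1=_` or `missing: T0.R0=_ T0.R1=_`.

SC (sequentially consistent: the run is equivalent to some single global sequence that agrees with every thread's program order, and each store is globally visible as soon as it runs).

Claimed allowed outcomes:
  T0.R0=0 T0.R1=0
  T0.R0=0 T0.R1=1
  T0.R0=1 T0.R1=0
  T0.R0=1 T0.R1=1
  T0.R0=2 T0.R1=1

outcome vector order: (T0.R0,T0.R1)
[SC] allowed = {<0 0>; <0 1>; <1 1>; <2 1>}
claimed∖SC = {<1 0>}

spurious: T0.R0=1 T0.R1=0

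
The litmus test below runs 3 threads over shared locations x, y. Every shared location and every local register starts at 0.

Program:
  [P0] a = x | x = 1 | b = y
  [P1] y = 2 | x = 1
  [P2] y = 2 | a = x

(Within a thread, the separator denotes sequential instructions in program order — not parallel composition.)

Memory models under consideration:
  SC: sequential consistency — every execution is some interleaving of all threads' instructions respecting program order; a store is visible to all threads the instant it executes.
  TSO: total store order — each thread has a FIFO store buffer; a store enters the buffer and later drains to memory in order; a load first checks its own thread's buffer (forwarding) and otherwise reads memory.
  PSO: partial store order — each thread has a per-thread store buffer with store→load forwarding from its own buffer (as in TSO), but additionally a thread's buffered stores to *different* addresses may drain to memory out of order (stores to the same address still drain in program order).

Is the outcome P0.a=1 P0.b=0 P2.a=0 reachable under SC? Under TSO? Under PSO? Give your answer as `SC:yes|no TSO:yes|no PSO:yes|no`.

outcome vector order: (P0.a,P0.b,P2.a)
[SC] allowed = {(0,0,1) (0,2,0) (0,2,1) (1,2,0) (1,2,1)}
[TSO] allowed = {(0,0,0) (0,0,1) (0,2,0) (0,2,1) (1,2,0) (1,2,1)}
[PSO] allowed = {(0,0,0) (0,0,1) (0,2,0) (0,2,1) (1,0,0) (1,0,1) (1,2,0) (1,2,1)}
target (1,0,0) ∈ {PSO}

SC:no TSO:no PSO:yes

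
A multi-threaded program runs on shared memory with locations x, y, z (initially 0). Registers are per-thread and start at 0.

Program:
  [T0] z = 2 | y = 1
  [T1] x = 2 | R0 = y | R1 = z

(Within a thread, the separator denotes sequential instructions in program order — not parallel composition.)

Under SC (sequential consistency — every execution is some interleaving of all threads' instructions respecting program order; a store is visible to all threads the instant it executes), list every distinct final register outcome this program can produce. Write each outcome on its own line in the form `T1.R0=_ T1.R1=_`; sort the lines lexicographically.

outcome vector order: (T1.R0,T1.R1)
|SC outcomes| = 3

T1.R0=0 T1.R1=0
T1.R0=0 T1.R1=2
T1.R0=1 T1.R1=2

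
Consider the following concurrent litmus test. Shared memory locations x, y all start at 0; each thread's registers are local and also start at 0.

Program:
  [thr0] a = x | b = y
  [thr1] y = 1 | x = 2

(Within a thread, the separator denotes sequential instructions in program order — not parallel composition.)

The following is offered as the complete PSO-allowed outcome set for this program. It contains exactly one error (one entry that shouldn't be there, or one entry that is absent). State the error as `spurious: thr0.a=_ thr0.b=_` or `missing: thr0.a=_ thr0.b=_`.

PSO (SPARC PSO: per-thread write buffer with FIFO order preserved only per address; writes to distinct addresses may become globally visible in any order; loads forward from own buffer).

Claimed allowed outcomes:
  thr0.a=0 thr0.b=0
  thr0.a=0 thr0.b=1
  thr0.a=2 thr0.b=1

missing: thr0.a=2 thr0.b=0

outcome vector order: (thr0.a,thr0.b)
under PSO → <0 0>, <0 1>, <2 0>, <2 1>
PSO∖claimed = {<2 0>}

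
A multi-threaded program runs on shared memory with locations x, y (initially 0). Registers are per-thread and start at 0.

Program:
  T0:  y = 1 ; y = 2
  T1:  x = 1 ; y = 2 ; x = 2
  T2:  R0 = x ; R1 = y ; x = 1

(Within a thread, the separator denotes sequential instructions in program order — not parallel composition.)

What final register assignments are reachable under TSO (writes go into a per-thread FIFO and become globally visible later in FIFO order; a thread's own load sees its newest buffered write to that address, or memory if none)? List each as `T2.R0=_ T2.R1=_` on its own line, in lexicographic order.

T2.R0=0 T2.R1=0
T2.R0=0 T2.R1=1
T2.R0=0 T2.R1=2
T2.R0=1 T2.R1=0
T2.R0=1 T2.R1=1
T2.R0=1 T2.R1=2
T2.R0=2 T2.R1=1
T2.R0=2 T2.R1=2

outcome vector order: (T2.R0,T2.R1)
|TSO outcomes| = 8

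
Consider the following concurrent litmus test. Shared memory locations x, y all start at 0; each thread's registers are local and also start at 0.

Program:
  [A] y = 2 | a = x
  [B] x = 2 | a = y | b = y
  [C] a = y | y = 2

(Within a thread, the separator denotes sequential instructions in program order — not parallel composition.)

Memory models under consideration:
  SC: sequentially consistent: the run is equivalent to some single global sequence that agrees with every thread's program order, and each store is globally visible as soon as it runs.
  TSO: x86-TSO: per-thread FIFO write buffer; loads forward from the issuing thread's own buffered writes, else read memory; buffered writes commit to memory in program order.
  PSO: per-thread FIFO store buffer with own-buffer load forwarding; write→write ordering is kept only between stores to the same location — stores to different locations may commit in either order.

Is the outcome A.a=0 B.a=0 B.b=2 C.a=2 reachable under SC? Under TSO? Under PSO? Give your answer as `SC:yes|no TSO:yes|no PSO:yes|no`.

SC:no TSO:yes PSO:yes

outcome vector order: (A.a,B.a,B.b,C.a)
SC (8): 0220 0222 2000 2002 2020 2022 2220 2222
TSO (12): 0000 0002 0020 0022 0220 0222 2000 2002 2020 2022 2220 2222
PSO (12): 0000 0002 0020 0022 0220 0222 2000 2002 2020 2022 2220 2222
target 0022 ∈ {TSO,PSO}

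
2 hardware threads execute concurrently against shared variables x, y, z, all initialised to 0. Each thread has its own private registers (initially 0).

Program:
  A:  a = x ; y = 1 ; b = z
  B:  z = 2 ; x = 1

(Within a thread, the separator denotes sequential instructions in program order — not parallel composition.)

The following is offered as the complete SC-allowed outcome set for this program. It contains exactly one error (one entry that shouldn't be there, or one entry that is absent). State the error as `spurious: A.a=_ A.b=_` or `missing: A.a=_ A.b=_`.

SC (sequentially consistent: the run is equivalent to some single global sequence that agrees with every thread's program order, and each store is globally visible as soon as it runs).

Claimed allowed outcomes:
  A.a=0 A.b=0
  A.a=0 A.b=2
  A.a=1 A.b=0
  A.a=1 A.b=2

outcome vector order: (A.a,A.b)
SC: 3 outcomes — {00, 02, 12}
claimed∖SC = {10}

spurious: A.a=1 A.b=0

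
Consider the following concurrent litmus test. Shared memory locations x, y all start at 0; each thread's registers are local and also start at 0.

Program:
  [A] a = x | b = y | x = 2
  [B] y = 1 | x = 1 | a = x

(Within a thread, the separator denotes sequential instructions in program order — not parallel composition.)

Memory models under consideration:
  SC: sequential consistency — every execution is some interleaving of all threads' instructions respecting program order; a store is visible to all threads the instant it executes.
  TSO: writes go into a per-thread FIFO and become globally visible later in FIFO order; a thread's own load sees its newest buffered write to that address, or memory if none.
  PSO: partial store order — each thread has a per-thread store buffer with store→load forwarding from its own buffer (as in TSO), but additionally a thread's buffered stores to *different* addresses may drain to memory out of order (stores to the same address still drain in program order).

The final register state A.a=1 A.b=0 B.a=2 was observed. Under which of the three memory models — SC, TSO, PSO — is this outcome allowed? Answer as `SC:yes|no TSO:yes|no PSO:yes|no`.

SC:no TSO:no PSO:yes

outcome vector order: (A.a,A.b,B.a)
[SC] allowed = {(0,0,1); (0,0,2); (0,1,1); (0,1,2); (1,1,1); (1,1,2)}
[TSO] allowed = {(0,0,1); (0,0,2); (0,1,1); (0,1,2); (1,1,1); (1,1,2)}
[PSO] allowed = {(0,0,1); (0,0,2); (0,1,1); (0,1,2); (1,0,1); (1,0,2); (1,1,1); (1,1,2)}
target (1,0,2) ∈ {PSO}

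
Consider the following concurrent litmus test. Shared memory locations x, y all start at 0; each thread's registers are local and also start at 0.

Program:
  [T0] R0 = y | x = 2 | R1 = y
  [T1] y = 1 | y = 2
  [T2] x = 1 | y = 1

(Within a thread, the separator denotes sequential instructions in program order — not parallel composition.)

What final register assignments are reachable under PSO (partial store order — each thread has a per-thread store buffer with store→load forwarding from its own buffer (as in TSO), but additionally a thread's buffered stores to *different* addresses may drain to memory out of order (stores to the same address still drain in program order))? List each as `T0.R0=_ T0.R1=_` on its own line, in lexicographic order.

T0.R0=0 T0.R1=0
T0.R0=0 T0.R1=1
T0.R0=0 T0.R1=2
T0.R0=1 T0.R1=1
T0.R0=1 T0.R1=2
T0.R0=2 T0.R1=1
T0.R0=2 T0.R1=2

outcome vector order: (T0.R0,T0.R1)
|PSO outcomes| = 7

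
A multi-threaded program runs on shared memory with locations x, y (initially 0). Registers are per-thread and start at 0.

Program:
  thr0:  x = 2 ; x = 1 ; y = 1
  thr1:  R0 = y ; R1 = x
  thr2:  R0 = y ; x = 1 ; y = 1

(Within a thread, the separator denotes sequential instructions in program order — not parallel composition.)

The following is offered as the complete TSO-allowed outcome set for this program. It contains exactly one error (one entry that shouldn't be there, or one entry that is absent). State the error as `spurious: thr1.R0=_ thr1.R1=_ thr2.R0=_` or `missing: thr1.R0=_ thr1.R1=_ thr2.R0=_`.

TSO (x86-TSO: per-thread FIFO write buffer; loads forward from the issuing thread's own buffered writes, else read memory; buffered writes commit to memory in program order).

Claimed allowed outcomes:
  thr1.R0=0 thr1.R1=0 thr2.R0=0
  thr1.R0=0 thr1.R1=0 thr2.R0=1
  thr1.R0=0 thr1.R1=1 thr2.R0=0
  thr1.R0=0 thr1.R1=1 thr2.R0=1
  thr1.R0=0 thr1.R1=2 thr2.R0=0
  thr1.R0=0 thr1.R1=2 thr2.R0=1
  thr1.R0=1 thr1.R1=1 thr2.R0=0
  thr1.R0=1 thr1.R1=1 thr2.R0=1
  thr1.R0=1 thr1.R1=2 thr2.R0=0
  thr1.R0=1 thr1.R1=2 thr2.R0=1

outcome vector order: (thr1.R0,thr1.R1,thr2.R0)
TSO (9): (0,0,0), (0,0,1), (0,1,0), (0,1,1), (0,2,0), (0,2,1), (1,1,0), (1,1,1), (1,2,0)
claimed∖TSO = {(1,2,1)}

spurious: thr1.R0=1 thr1.R1=2 thr2.R0=1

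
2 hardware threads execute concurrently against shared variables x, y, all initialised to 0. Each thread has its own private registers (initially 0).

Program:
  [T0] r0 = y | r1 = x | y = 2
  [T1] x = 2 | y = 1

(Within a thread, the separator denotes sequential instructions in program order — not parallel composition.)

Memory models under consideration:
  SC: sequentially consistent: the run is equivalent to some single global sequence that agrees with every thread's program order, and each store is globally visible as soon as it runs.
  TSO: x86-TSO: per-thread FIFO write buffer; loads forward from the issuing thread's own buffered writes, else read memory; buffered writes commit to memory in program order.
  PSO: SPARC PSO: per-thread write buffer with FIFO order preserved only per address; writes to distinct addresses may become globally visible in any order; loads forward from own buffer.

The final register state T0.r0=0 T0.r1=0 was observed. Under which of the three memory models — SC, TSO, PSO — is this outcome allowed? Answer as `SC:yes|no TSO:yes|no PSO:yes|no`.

SC:yes TSO:yes PSO:yes

outcome vector order: (T0.r0,T0.r1)
under SC → 00 02 12
under TSO → 00 02 12
under PSO → 00 02 10 12
target 00 ∈ {SC,TSO,PSO}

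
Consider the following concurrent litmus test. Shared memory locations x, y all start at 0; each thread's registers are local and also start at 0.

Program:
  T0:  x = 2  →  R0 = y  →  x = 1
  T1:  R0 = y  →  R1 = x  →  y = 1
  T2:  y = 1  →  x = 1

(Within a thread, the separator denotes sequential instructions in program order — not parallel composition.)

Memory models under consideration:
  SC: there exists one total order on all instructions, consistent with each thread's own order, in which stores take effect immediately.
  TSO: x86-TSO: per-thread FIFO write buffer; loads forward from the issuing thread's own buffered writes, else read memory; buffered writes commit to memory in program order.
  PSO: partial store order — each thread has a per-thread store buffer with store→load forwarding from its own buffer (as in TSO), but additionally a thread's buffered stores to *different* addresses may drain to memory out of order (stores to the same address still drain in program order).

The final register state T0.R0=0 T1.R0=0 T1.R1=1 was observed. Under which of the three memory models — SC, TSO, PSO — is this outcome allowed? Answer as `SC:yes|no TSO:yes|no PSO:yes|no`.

SC:yes TSO:yes PSO:yes

outcome vector order: (T0.R0,T1.R0,T1.R1)
SC (11): 000, 001, 002, 011, 012, 100, 101, 102, 110, 111, 112
TSO (12): 000, 001, 002, 010, 011, 012, 100, 101, 102, 110, 111, 112
PSO (12): 000, 001, 002, 010, 011, 012, 100, 101, 102, 110, 111, 112
target 001 ∈ {SC,TSO,PSO}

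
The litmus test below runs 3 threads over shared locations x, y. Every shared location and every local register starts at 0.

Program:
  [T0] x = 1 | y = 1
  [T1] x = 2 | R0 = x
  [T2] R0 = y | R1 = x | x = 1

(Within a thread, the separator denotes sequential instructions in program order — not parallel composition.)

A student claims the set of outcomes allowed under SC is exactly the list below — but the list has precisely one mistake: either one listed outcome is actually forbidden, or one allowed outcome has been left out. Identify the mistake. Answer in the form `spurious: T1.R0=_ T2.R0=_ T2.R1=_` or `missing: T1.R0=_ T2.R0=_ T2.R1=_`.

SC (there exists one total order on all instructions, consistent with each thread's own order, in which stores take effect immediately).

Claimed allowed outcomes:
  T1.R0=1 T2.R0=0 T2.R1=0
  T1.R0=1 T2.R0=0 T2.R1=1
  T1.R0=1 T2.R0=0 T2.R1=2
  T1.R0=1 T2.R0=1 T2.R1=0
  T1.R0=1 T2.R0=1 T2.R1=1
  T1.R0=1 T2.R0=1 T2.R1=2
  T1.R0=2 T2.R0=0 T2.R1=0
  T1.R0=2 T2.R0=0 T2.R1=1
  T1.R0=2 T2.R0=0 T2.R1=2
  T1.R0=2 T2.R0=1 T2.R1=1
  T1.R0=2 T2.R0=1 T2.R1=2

outcome vector order: (T1.R0,T2.R0,T2.R1)
SC: 10 outcomes — {(1,0,0); (1,0,1); (1,0,2); (1,1,1); (1,1,2); (2,0,0); (2,0,1); (2,0,2); (2,1,1); (2,1,2)}
claimed∖SC = {(1,1,0)}

spurious: T1.R0=1 T2.R0=1 T2.R1=0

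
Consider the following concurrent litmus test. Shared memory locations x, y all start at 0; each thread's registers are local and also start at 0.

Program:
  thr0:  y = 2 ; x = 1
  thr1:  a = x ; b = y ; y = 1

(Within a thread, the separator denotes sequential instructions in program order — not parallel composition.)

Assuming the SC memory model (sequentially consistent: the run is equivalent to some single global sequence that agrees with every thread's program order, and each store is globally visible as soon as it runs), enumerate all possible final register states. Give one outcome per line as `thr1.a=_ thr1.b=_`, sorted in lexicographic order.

outcome vector order: (thr1.a,thr1.b)
|SC outcomes| = 3

thr1.a=0 thr1.b=0
thr1.a=0 thr1.b=2
thr1.a=1 thr1.b=2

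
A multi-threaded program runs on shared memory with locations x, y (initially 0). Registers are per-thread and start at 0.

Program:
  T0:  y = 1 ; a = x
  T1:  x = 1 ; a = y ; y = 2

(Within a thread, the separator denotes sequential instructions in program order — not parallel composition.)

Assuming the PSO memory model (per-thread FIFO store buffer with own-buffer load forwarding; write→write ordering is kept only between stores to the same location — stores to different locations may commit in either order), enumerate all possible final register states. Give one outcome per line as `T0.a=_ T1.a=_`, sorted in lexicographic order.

T0.a=0 T1.a=0
T0.a=0 T1.a=1
T0.a=1 T1.a=0
T0.a=1 T1.a=1

outcome vector order: (T0.a,T1.a)
|PSO outcomes| = 4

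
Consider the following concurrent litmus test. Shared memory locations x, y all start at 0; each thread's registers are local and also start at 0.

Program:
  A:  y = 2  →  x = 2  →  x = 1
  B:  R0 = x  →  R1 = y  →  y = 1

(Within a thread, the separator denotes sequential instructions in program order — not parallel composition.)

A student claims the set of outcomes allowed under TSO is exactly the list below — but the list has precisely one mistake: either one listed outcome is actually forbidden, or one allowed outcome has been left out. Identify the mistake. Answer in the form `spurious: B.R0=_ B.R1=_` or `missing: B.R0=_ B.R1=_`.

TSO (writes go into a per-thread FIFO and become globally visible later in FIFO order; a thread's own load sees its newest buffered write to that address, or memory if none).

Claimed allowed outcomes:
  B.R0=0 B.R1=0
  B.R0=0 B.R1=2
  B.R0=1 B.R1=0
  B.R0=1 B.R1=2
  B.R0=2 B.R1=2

outcome vector order: (B.R0,B.R1)
[TSO] allowed = {00, 02, 12, 22}
claimed∖TSO = {10}

spurious: B.R0=1 B.R1=0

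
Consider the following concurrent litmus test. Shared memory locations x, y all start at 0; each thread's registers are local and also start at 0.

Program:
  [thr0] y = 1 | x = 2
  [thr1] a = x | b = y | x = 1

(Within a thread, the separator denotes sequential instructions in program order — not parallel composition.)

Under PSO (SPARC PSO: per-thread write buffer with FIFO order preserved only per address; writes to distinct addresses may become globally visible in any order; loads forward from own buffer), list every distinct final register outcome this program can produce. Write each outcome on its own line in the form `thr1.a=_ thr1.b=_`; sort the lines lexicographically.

thr1.a=0 thr1.b=0
thr1.a=0 thr1.b=1
thr1.a=2 thr1.b=0
thr1.a=2 thr1.b=1

outcome vector order: (thr1.a,thr1.b)
|PSO outcomes| = 4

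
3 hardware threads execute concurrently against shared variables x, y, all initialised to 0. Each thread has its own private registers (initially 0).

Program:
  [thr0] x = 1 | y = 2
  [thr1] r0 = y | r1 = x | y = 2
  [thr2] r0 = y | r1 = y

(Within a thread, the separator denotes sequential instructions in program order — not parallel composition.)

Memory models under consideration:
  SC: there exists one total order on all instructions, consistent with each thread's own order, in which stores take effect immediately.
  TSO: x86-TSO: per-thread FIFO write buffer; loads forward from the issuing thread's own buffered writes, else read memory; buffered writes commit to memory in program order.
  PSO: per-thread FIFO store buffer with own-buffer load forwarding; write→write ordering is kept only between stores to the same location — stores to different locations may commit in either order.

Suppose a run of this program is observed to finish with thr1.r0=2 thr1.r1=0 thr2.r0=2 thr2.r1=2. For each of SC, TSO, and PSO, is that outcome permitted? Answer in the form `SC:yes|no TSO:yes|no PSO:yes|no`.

outcome vector order: (thr1.r0,thr1.r1,thr2.r0,thr2.r1)
SC: 9 outcomes — {(0,0,0,0) (0,0,0,2) (0,0,2,2) (0,1,0,0) (0,1,0,2) (0,1,2,2) (2,1,0,0) (2,1,0,2) (2,1,2,2)}
TSO: 9 outcomes — {(0,0,0,0) (0,0,0,2) (0,0,2,2) (0,1,0,0) (0,1,0,2) (0,1,2,2) (2,1,0,0) (2,1,0,2) (2,1,2,2)}
PSO: 12 outcomes — {(0,0,0,0) (0,0,0,2) (0,0,2,2) (0,1,0,0) (0,1,0,2) (0,1,2,2) (2,0,0,0) (2,0,0,2) (2,0,2,2) (2,1,0,0) (2,1,0,2) (2,1,2,2)}
target (2,0,2,2) ∈ {PSO}

SC:no TSO:no PSO:yes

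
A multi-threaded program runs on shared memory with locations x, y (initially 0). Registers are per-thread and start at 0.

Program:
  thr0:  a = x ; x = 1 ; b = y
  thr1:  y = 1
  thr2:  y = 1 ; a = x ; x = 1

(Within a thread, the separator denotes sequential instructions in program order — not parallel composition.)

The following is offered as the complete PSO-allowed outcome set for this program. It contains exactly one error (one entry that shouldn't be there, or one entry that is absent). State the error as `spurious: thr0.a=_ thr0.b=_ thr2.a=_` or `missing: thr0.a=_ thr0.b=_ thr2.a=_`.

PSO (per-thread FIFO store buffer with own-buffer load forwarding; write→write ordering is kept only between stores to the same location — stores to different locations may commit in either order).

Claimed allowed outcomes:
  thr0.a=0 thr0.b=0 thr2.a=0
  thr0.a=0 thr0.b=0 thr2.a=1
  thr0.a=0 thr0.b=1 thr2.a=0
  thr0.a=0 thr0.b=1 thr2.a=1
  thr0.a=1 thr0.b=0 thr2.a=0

missing: thr0.a=1 thr0.b=1 thr2.a=0

outcome vector order: (thr0.a,thr0.b,thr2.a)
[PSO] allowed = {0/0/0; 0/0/1; 0/1/0; 0/1/1; 1/0/0; 1/1/0}
PSO∖claimed = {1/1/0}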